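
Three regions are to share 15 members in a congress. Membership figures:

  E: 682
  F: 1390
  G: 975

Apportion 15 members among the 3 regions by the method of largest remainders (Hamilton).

Total 3047; standard divisor 3047/15 ≈ 203.133.
Standard quotas: E 3.357, F 6.843, G 4.800.
Lower quotas: E 3, F 6, G 4 (sum 13, leaving 2 seats).
Remainders in descending order: F 0.843, G 0.800, E 0.357.
Largest remainders: F, G receive the extra seats.

E: 3; F: 7; G: 5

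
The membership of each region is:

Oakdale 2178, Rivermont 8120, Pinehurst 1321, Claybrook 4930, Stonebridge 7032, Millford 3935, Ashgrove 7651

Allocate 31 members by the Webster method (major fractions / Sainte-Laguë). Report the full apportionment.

Oakdale: 2, Rivermont: 7, Pinehurst: 1, Claybrook: 4, Stonebridge: 6, Millford: 4, Ashgrove: 7

Standard divisor 35167/31 ≈ 1134.419; standard quotas: Oakdale 1.920, Rivermont 7.158, Pinehurst 1.164, Claybrook 4.346, Stonebridge 6.199, Millford 3.469, Ashgrove 6.744.
Rounding to the nearest integer gives 2, 7, 1, 4, 6, 3, 7 = 30 seats, so the divisor must be adjusted.
With modified divisor 1110: modified quotas Oakdale 1.962, Rivermont 7.315, Pinehurst 1.190, Claybrook 4.441, Stonebridge 6.335, Millford 3.545, Ashgrove 6.893.
Rounding to the nearest integer: Oakdale 2, Rivermont 7, Pinehurst 1, Claybrook 4, Stonebridge 6, Millford 4, Ashgrove 7 (total 31).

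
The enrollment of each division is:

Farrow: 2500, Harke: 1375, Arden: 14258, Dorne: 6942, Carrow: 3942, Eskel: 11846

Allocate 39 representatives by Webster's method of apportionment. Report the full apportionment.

Farrow 2; Harke 1; Arden 14; Dorne 7; Carrow 4; Eskel 11

Standard divisor 40863/39 ≈ 1047.769; standard quotas: Farrow 2.386, Harke 1.312, Arden 13.608, Dorne 6.626, Carrow 3.762, Eskel 11.306.
Rounding to the nearest integer gives Farrow 2, Harke 1, Arden 14, Dorne 7, Carrow 4, Eskel 11 — total 39, matching the house size, so no adjustment is needed.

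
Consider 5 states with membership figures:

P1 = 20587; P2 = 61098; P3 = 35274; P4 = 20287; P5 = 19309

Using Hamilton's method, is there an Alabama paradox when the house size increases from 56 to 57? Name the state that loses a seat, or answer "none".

none

At 56 seats: P1 7, P2 22, P3 13, P4 7, P5 7.
At 57 seats: P1 8, P2 22, P3 13, P4 7, P5 7.
No state's allocation decreased.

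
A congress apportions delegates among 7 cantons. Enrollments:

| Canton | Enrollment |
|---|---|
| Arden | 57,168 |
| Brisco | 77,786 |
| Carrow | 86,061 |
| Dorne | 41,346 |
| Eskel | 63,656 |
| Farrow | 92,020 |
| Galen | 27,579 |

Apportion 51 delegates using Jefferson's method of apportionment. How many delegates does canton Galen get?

3

Standard divisor 445616/51 ≈ 8737.569; standard quotas: Arden 6.543, Brisco 8.902, Carrow 9.850, Dorne 4.732, Eskel 7.285, Farrow 10.532, Galen 3.156.
Rounding down gives 6, 8, 9, 4, 7, 10, 3 = 47 seats, so the divisor must be adjusted.
With modified divisor 8200: modified quotas Arden 6.972, Brisco 9.486, Carrow 10.495, Dorne 5.042, Eskel 7.763, Farrow 11.222, Galen 3.363.
Rounding down: Arden 6, Brisco 9, Carrow 10, Dorne 5, Eskel 7, Farrow 11, Galen 3 (total 51).
Galen receives 3.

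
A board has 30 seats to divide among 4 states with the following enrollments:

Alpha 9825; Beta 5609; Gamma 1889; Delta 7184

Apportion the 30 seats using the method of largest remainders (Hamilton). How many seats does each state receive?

Alpha 12, Beta 7, Gamma 2, Delta 9

Total 24507; standard divisor 24507/30 ≈ 816.9.
Standard quotas: Alpha 12.0272, Beta 6.8662, Gamma 2.3124, Delta 8.7942.
Lower quotas: Alpha 12, Beta 6, Gamma 2, Delta 8 (sum 28, leaving 2 seats).
Remainders in descending order: Beta 0.8662, Delta 0.7942, Gamma 0.3124, Alpha 0.0272.
Largest remainders: Beta, Delta receive the extra seats.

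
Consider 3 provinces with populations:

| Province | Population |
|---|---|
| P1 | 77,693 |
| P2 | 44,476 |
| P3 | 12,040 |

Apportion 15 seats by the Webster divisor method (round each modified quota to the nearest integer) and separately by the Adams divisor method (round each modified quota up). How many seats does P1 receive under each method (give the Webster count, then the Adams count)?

Webster: P1 9, P2 5, P3 1.
Adams: P1 8, P2 5, P3 2.
P1 gets 9 under Webster and 8 under Adams.

9 and 8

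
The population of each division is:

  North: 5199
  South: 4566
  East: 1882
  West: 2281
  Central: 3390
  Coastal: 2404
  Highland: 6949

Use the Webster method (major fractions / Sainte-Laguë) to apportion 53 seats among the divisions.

North=10; South=9; East=4; West=4; Central=7; Coastal=5; Highland=14

Standard divisor 26671/53 ≈ 503.226; standard quotas: North 10.331, South 9.073, East 3.740, West 4.533, Central 6.737, Coastal 4.777, Highland 13.809.
Rounding to the nearest integer gives 10, 9, 4, 5, 7, 5, 14 = 54 seats, so the divisor must be adjusted.
With modified divisor 510: modified quotas North 10.194, South 8.953, East 3.690, West 4.473, Central 6.647, Coastal 4.714, Highland 13.625.
Rounding to the nearest integer: North 10, South 9, East 4, West 4, Central 7, Coastal 5, Highland 14 (total 53).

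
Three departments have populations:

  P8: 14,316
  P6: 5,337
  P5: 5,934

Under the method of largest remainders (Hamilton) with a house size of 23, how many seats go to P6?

5

The standard divisor is 25587/23 ≈ 1112.478.
Standard quotas: P8 12.8686, P6 4.7974, P5 5.3340.
Lower quotas: P8 12, P6 4, P5 5 (sum 21, leaving 2 seats).
Remainders in descending order: P8 0.8686, P6 0.7974, P5 0.3340.
The surplus seats go to P8, P6.
P6 receives 5.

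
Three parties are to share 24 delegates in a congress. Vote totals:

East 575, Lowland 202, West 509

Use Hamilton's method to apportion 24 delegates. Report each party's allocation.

East=11; Lowland=4; West=9

Total 1286; standard divisor 1286/24 ≈ 53.583.
Standard quotas: East 10.731, Lowland 3.770, West 9.499.
Lower quotas: East 10, Lowland 3, West 9 (sum 22, leaving 2 seats).
Remainders in descending order: Lowland 0.770, East 0.731, West 0.499.
The surplus seats go to Lowland, East.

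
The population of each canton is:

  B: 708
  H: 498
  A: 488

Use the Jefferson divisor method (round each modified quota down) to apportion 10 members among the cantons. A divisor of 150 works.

B 4, H 3, A 3

With modified divisor 150: modified quotas B 4.720, H 3.320, A 3.253.
Rounding down: B 4, H 3, A 3 (total 10).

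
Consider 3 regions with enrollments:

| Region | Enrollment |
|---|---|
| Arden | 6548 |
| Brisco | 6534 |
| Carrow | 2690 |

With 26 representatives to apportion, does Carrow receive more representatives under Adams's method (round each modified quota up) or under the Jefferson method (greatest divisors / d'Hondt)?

Adams

Adams: Arden 11, Brisco 10, Carrow 5.
Jefferson: Arden 11, Brisco 11, Carrow 4.
Carrow gets 5 under Adams and 4 under Jefferson.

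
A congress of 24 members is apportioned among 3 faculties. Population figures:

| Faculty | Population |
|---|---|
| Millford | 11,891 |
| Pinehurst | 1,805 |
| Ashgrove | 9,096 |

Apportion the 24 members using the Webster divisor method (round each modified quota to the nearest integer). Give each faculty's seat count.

Millford 12, Pinehurst 2, Ashgrove 10

Standard divisor 22792/24 ≈ 949.667; standard quotas: Millford 12.521, Pinehurst 1.901, Ashgrove 9.578.
Rounding to the nearest integer gives 13, 2, 10 = 25 seats, so the divisor must be adjusted.
With modified divisor 954: modified quotas Millford 12.464, Pinehurst 1.892, Ashgrove 9.535.
Rounding to the nearest integer: Millford 12, Pinehurst 2, Ashgrove 10 (total 24).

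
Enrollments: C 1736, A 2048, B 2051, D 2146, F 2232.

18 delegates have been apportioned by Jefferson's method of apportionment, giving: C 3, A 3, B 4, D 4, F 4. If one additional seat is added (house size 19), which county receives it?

Priority for the next seat is population ÷ (current seats + 1).
Priorities: C 434.000, A 512.000, B 410.200, D 429.200, F 446.400.
Highest priority: A.

A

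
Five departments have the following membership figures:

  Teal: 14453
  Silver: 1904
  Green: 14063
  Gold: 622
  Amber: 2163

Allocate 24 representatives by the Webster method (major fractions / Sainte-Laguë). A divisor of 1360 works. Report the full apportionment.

With modified divisor 1360: modified quotas Teal 10.627, Silver 1.400, Green 10.340, Gold 0.457, Amber 1.590.
Rounding to the nearest integer: Teal 11, Silver 1, Green 10, Gold 0, Amber 2 (total 24).

Teal 11, Silver 1, Green 10, Gold 0, Amber 2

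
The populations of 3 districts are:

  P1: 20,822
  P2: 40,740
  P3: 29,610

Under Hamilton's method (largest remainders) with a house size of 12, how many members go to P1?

The standard divisor is 91172/12 ≈ 7597.667.
Standard quotas: P1 2.7406, P2 5.3622, P3 3.8972.
Lower quotas: P1 2, P2 5, P3 3 (sum 10, leaving 2 seats).
Remainders in descending order: P3 0.8972, P1 0.7406, P2 0.3622.
Largest remainders: P3, P1 receive the extra seats.
P1 receives 3.

3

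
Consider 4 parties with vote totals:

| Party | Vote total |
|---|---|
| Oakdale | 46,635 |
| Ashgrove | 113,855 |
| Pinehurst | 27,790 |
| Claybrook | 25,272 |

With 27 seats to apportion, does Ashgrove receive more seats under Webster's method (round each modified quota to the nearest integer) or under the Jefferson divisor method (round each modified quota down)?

Jefferson

Webster: Oakdale 6, Ashgrove 14, Pinehurst 4, Claybrook 3.
Jefferson: Oakdale 6, Ashgrove 15, Pinehurst 3, Claybrook 3.
Ashgrove gets 14 under Webster and 15 under Jefferson.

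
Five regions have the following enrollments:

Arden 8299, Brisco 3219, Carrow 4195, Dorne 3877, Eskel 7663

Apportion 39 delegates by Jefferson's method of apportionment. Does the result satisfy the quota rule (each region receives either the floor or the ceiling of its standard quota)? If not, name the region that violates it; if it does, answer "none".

none

Standard quotas: Arden 11.876, Brisco 4.607, Carrow 6.003, Dorne 5.548, Eskel 10.966.
Jefferson allocation: Arden 12, Brisco 4, Carrow 6, Dorne 6, Eskel 11.
Every allocation lies between the lower and upper quota.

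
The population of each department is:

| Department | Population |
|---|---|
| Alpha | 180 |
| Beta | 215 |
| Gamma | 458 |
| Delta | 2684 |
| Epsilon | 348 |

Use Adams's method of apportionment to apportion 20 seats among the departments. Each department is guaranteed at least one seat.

Standard divisor 3885/20 ≈ 194.25; standard quotas: Alpha 0.927, Beta 1.107, Gamma 2.358, Delta 13.817, Epsilon 1.792.
Rounding up gives 1, 2, 3, 14, 2 = 22 seats, so the divisor must be adjusted.
With modified divisor 220: modified quotas Alpha 0.818, Beta 0.977, Gamma 2.082, Delta 12.200, Epsilon 1.582.
Rounding up: Alpha 1, Beta 1, Gamma 3, Delta 13, Epsilon 2 (total 20).

Alpha=1, Beta=1, Gamma=3, Delta=13, Epsilon=2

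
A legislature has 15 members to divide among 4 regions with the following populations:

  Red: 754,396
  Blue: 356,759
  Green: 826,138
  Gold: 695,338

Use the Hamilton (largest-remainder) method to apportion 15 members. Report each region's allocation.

Standard divisor: 2632631 ÷ 15 ≈ 175508.733.
Standard quotas: Red 4.2983, Blue 2.0327, Green 4.7071, Gold 3.9618.
Lower quotas: Red 4, Blue 2, Green 4, Gold 3 (sum 13, leaving 2 seats).
Remainders in descending order: Gold 0.9618, Green 0.7071, Red 0.2983, Blue 0.0327.
The surplus seats go to Gold, Green.

Red: 4, Blue: 2, Green: 5, Gold: 4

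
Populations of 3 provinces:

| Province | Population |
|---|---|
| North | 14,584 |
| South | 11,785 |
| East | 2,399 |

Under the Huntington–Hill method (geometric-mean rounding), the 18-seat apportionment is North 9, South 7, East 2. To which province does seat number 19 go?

Priority for the next seat is population ÷ (√(s·(s+1))).
Priorities: North 1537.289, South 1574.837, East 979.388.
Highest priority: South.

South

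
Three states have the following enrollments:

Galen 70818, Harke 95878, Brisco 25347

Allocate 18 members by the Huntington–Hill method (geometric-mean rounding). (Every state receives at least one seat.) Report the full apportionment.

With divisor 10638: modified quotas Galen 6.657, Harke 9.013, Brisco 2.383.
Geometric-mean thresholds: Galen √(6·7)=6.481, Harke √(9·10)=9.487, Brisco √(2·3)=2.449.
Each quota rounded against its threshold gives Galen 7, Harke 9, Brisco 2 (total 18).

Galen: 7, Harke: 9, Brisco: 2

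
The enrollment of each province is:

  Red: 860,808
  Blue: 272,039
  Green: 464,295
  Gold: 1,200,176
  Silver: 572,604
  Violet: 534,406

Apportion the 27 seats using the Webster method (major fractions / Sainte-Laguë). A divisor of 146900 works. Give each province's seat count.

Red=6, Blue=2, Green=3, Gold=8, Silver=4, Violet=4

With modified divisor 146900: modified quotas Red 5.860, Blue 1.852, Green 3.161, Gold 8.170, Silver 3.898, Violet 3.638.
Rounding to the nearest integer: Red 6, Blue 2, Green 3, Gold 8, Silver 4, Violet 4 (total 27).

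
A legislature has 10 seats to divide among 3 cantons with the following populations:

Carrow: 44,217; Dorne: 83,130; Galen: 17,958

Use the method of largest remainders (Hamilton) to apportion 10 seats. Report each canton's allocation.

Carrow 3, Dorne 6, Galen 1

Standard divisor: 145305 ÷ 10 ≈ 14530.5.
Standard quotas: Carrow 3.0430, Dorne 5.7211, Galen 1.2359.
Lower quotas: Carrow 3, Dorne 5, Galen 1 (sum 9, leaving 1 seat).
Remainders in descending order: Dorne 0.7211, Galen 0.2359, Carrow 0.0430.
The surplus seat goes to Dorne.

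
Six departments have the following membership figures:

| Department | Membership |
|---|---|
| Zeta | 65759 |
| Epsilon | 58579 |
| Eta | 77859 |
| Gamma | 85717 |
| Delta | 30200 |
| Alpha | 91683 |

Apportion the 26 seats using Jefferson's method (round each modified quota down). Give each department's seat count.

Zeta=4, Epsilon=4, Eta=5, Gamma=5, Delta=2, Alpha=6

Standard divisor 409797/26 ≈ 15761.423; standard quotas: Zeta 4.172, Epsilon 3.717, Eta 4.940, Gamma 5.438, Delta 1.916, Alpha 5.817.
Rounding down gives 4, 3, 4, 5, 1, 5 = 22 seats, so the divisor must be adjusted.
With modified divisor 14500: modified quotas Zeta 4.535, Epsilon 4.040, Eta 5.370, Gamma 5.912, Delta 2.083, Alpha 6.323.
Rounding down: Zeta 4, Epsilon 4, Eta 5, Gamma 5, Delta 2, Alpha 6 (total 26).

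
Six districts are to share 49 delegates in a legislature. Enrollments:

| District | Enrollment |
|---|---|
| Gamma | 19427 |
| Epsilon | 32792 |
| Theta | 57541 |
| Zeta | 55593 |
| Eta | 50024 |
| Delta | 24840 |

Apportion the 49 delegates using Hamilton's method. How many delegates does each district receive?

Total 240217; standard divisor 240217/49 ≈ 4902.388.
Standard quotas: Gamma 3.9628, Epsilon 6.6890, Theta 11.7373, Zeta 11.3400, Eta 10.2040, Delta 5.0669.
Lower quotas: Gamma 3, Epsilon 6, Theta 11, Zeta 11, Eta 10, Delta 5 (sum 46, leaving 3 seats).
Remainders in descending order: Gamma 0.9628, Theta 0.7373, Epsilon 0.6890, Zeta 0.3400, Eta 0.2040, Delta 0.0669.
The surplus seats go to Gamma, Theta, Epsilon.

Gamma 4, Epsilon 7, Theta 12, Zeta 11, Eta 10, Delta 5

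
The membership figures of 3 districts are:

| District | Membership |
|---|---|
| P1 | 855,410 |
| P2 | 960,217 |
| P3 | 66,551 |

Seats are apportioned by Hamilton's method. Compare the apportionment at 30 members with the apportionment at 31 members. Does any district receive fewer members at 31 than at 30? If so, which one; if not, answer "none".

At 30 seats: P1 14, P2 15, P3 1.
At 31 seats: P1 14, P2 16, P3 1.
No district's allocation decreased.

none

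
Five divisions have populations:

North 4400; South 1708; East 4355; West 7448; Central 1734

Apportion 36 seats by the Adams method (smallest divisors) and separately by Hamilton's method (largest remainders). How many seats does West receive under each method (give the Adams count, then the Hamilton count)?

13 and 14

Adams: North 8, South 3, East 8, West 13, Central 4.
Hamilton: North 8, South 3, East 8, West 14, Central 3.
West gets 13 under Adams and 14 under Hamilton.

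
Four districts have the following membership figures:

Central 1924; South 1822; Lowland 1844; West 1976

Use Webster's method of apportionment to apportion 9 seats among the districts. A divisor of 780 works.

Central 2, South 2, Lowland 2, West 3

With modified divisor 780: modified quotas Central 2.467, South 2.336, Lowland 2.364, West 2.533.
Rounding to the nearest integer: Central 2, South 2, Lowland 2, West 3 (total 9).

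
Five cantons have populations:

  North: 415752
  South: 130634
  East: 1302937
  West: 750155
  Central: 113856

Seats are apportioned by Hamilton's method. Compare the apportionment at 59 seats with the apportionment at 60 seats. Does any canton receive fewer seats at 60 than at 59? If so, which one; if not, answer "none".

Central

At 59 seats: North 9, South 3, East 28, West 16, Central 3.
At 60 seats: North 9, South 3, East 29, West 17, Central 2.
Central drops from 3 to 2.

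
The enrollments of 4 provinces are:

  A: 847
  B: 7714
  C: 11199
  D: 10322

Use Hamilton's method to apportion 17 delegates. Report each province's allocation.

The standard divisor is 30082/17 ≈ 1769.529.
Standard quotas: A 0.4787, B 4.3594, C 6.3288, D 5.8332.
Lower quotas: A 0, B 4, C 6, D 5 (sum 15, leaving 2 seats).
Remainders in descending order: D 0.8332, A 0.4787, B 0.3594, C 0.3288.
Largest remainders: D, A receive the extra seats.

A: 1, B: 4, C: 6, D: 6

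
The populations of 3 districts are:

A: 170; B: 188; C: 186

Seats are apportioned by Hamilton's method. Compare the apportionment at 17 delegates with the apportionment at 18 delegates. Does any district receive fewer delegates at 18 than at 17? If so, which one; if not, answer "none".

none

At 17 seats: A 5, B 6, C 6.
At 18 seats: A 6, B 6, C 6.
No district's allocation decreased.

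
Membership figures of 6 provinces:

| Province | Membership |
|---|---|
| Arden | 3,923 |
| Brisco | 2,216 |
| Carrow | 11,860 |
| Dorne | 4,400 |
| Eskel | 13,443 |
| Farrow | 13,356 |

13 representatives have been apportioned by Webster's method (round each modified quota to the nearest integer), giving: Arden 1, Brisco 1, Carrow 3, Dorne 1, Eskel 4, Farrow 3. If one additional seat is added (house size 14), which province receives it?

Priority for the next seat is population ÷ (current seats + 0.5).
Priorities: Arden 2615.333, Brisco 1477.333, Carrow 3388.571, Dorne 2933.333, Eskel 2987.333, Farrow 3816.000.
Highest priority: Farrow.

Farrow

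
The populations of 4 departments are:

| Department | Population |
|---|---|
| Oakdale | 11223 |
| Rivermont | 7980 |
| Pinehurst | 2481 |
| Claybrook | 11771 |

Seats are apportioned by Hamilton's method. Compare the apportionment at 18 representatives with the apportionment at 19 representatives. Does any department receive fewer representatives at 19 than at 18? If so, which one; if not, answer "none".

Pinehurst

At 18 seats: Oakdale 6, Rivermont 4, Pinehurst 2, Claybrook 6.
At 19 seats: Oakdale 6, Rivermont 5, Pinehurst 1, Claybrook 7.
Pinehurst drops from 2 to 1.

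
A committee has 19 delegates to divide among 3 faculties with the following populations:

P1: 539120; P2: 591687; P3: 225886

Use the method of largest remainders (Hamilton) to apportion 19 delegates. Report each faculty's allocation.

P1=8, P2=8, P3=3

Standard divisor: 1356693 ÷ 19 ≈ 71404.895.
Standard quotas: P1 7.5502, P2 8.2864, P3 3.1635.
Lower quotas: P1 7, P2 8, P3 3 (sum 18, leaving 1 seat).
Remainders in descending order: P1 0.5502, P2 0.2864, P3 0.1635.
Largest remainder: P1 receives the extra seat.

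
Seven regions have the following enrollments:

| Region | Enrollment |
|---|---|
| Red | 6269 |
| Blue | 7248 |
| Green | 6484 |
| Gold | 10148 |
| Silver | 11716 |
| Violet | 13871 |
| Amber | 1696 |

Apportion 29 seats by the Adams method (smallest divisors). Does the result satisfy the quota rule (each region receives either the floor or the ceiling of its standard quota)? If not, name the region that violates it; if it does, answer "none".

none

Standard quotas: Red 3.166, Blue 3.660, Green 3.274, Gold 5.124, Silver 5.916, Violet 7.004, Amber 0.856.
Adams allocation: Red 3, Blue 4, Green 3, Gold 5, Silver 6, Violet 7, Amber 1.
Every allocation lies between the lower and upper quota.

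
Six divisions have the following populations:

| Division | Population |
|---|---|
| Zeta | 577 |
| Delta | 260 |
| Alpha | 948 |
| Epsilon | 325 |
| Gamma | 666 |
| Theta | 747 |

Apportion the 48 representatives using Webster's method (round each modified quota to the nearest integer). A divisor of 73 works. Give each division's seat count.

Zeta 8; Delta 4; Alpha 13; Epsilon 4; Gamma 9; Theta 10

With modified divisor 73: modified quotas Zeta 7.904, Delta 3.562, Alpha 12.986, Epsilon 4.452, Gamma 9.123, Theta 10.233.
Rounding to the nearest integer: Zeta 8, Delta 4, Alpha 13, Epsilon 4, Gamma 9, Theta 10 (total 48).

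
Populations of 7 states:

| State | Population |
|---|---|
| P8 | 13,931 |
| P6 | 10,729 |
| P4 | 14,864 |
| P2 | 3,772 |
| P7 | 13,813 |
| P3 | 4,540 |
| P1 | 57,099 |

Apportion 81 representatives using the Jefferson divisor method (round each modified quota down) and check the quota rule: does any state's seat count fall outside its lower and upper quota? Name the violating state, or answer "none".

P1

Standard quotas: P8 9.503, P6 7.318, P4 10.139, P2 2.573, P7 9.422, P3 3.097, P1 38.948.
Jefferson allocation: P8 10, P6 7, P4 10, P2 2, P7 9, P3 3, P1 40.
P1 has quota 38.948 (lower 38, upper 39) but receives 40 — outside the quota interval.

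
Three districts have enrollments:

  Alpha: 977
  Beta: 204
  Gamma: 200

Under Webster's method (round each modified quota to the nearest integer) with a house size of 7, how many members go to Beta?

Standard divisor 1381/7 ≈ 197.286; standard quotas: Alpha 4.952, Beta 1.034, Gamma 1.014.
Rounding to the nearest integer gives Alpha 5, Beta 1, Gamma 1 — total 7, matching the house size, so no adjustment is needed.
Beta receives 1.

1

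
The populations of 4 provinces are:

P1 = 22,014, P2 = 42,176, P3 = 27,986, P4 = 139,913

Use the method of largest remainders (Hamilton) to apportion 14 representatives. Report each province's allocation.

Total 232089; standard divisor 232089/14 ≈ 16577.786.
Standard quotas: P1 1.3279, P2 2.5441, P3 1.6882, P4 8.4398.
Lower quotas: P1 1, P2 2, P3 1, P4 8 (sum 12, leaving 2 seats).
Remainders in descending order: P3 0.6882, P2 0.5441, P4 0.4398, P1 0.3279.
Largest remainders: P3, P2 receive the extra seats.

P1 1; P2 3; P3 2; P4 8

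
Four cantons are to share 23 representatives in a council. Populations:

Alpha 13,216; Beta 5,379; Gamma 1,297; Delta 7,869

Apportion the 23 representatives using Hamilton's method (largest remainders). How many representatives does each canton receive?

The standard divisor is 27761/23 = 1207.
Standard quotas: Alpha 10.9495, Beta 4.4565, Gamma 1.0746, Delta 6.5195.
Lower quotas: Alpha 10, Beta 4, Gamma 1, Delta 6 (sum 21, leaving 2 seats).
Remainders in descending order: Alpha 0.9495, Delta 0.5195, Beta 0.4565, Gamma 0.0746.
The surplus seats go to Alpha, Delta.

Alpha 11; Beta 4; Gamma 1; Delta 7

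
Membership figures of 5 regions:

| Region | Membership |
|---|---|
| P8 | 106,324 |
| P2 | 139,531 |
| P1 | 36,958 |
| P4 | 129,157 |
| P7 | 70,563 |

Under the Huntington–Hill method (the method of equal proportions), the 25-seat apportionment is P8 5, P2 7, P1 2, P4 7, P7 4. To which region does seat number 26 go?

P8

Priority for the next seat is population ÷ (√(s·(s+1))).
Priorities: P8 19412.018, P2 18645.614, P1 15088.040, P4 17259.330, P7 15778.366.
Highest priority: P8.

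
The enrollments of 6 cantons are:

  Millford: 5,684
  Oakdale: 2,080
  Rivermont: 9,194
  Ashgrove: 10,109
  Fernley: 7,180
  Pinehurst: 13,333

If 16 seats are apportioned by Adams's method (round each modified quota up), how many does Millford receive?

Standard divisor 47580/16 ≈ 2973.75; standard quotas: Millford 1.911, Oakdale 0.699, Rivermont 3.092, Ashgrove 3.399, Fernley 2.414, Pinehurst 4.484.
Rounding up gives 2, 1, 4, 4, 3, 5 = 19 seats, so the divisor must be adjusted.
With modified divisor 3500: modified quotas Millford 1.624, Oakdale 0.594, Rivermont 2.627, Ashgrove 2.888, Fernley 2.051, Pinehurst 3.809.
Rounding up: Millford 2, Oakdale 1, Rivermont 3, Ashgrove 3, Fernley 3, Pinehurst 4 (total 16).
Millford receives 2.

2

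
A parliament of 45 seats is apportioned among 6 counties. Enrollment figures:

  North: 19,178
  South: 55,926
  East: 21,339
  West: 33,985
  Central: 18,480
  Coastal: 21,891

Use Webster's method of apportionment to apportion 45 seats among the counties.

North 5, South 14, East 6, West 9, Central 5, Coastal 6

Standard divisor 170799/45 ≈ 3795.533; standard quotas: North 5.053, South 14.735, East 5.622, West 8.954, Central 4.869, Coastal 5.768.
Rounding to the nearest integer gives 5, 15, 6, 9, 5, 6 = 46 seats, so the divisor must be adjusted.
With modified divisor 3863.82: modified quotas North 4.963, South 14.474, East 5.523, West 8.796, Central 4.783, Coastal 5.666.
Rounding to the nearest integer: North 5, South 14, East 6, West 9, Central 5, Coastal 6 (total 45).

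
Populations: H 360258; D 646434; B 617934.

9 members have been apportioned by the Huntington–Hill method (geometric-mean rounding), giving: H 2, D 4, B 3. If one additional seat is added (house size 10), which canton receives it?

Priority for the next seat is population ÷ (√(s·(s+1))).
Priorities: H 147074.713, D 144547.037, B 178382.181.
Highest priority: B.

B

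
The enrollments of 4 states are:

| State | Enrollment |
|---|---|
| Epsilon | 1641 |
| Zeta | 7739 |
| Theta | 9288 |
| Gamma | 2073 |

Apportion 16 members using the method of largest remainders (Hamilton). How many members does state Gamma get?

The standard divisor is 20741/16 ≈ 1296.312.
Standard quotas: Epsilon 1.2659, Zeta 5.9700, Theta 7.1649, Gamma 1.5992.
Lower quotas: Epsilon 1, Zeta 5, Theta 7, Gamma 1 (sum 14, leaving 2 seats).
Remainders in descending order: Zeta 0.9700, Gamma 0.5992, Epsilon 0.2659, Theta 0.1649.
The surplus seats go to Zeta, Gamma.
Gamma receives 2.

2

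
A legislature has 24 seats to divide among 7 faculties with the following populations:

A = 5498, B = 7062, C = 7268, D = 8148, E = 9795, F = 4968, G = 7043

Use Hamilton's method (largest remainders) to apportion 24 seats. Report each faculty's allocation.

Standard divisor: 49782 ÷ 24 ≈ 2074.25.
Standard quotas: A 2.6506, B 3.4046, C 3.5039, D 3.9282, E 4.7222, F 2.3951, G 3.3954.
Lower quotas: A 2, B 3, C 3, D 3, E 4, F 2, G 3 (sum 20, leaving 4 seats).
Remainders in descending order: D 0.9282, E 0.7222, A 0.6506, C 0.5039, B 0.4046, G 0.3954, F 0.3951.
Largest remainders: D, E, A, C receive the extra seats.

A: 3; B: 3; C: 4; D: 4; E: 5; F: 2; G: 3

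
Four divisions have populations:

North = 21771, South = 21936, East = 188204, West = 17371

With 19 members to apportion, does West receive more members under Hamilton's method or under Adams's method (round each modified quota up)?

Hamilton: North 2, South 2, East 14, West 1.
Adams: North 2, South 2, East 13, West 2.
West gets 1 under Hamilton and 2 under Adams.

Adams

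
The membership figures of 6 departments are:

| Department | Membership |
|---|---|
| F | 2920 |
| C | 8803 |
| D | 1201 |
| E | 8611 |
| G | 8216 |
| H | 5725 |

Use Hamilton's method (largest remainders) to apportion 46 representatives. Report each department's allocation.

F: 4, C: 11, D: 2, E: 11, G: 11, H: 7

The standard divisor is 35476/46 ≈ 771.217.
Standard quotas: F 3.7862, C 11.4144, D 1.5573, E 11.1655, G 10.6533, H 7.4233.
Lower quotas: F 3, C 11, D 1, E 11, G 10, H 7 (sum 43, leaving 3 seats).
Remainders in descending order: F 0.7862, G 0.6533, D 0.5573, H 0.4233, C 0.4144, E 0.1655.
Largest remainders: F, G, D receive the extra seats.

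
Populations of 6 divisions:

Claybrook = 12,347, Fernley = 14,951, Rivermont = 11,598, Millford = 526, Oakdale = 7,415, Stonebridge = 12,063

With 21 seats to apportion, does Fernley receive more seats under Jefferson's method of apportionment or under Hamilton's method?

Jefferson: Claybrook 4, Fernley 6, Rivermont 4, Millford 0, Oakdale 3, Stonebridge 4.
Hamilton: Claybrook 5, Fernley 5, Rivermont 4, Millford 0, Oakdale 3, Stonebridge 4.
Fernley gets 6 under Jefferson and 5 under Hamilton.

Jefferson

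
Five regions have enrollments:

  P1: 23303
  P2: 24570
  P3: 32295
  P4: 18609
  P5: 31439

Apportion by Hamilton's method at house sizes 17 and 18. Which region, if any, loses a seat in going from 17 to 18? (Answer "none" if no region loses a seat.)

none

At 17 seats: P1 3, P2 3, P3 4, P4 3, P5 4.
At 18 seats: P1 3, P2 3, P3 5, P4 3, P5 4.
No region's allocation decreased.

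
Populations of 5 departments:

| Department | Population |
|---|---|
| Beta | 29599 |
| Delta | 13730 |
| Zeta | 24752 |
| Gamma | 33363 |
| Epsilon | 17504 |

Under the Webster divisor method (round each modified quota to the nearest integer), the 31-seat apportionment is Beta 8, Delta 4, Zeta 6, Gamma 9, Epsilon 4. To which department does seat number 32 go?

Epsilon

Priority for the next seat is population ÷ (current seats + 0.5).
Priorities: Beta 3482.235, Delta 3051.111, Zeta 3808.000, Gamma 3511.895, Epsilon 3889.778.
Highest priority: Epsilon.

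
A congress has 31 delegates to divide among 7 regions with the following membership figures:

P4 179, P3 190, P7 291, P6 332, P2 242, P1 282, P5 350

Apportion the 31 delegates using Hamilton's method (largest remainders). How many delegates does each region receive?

The standard divisor is 1866/31 ≈ 60.194.
Standard quotas: P4 2.974, P3 3.156, P7 4.834, P6 5.516, P2 4.020, P1 4.685, P5 5.815.
Lower quotas: P4 2, P3 3, P7 4, P6 5, P2 4, P1 4, P5 5 (sum 27, leaving 4 seats).
Remainders in descending order: P4 0.974, P7 0.834, P5 0.815, P1 0.685, P6 0.516, P3 0.156, P2 0.020.
The surplus seats go to P4, P7, P5, P1.

P4=3; P3=3; P7=5; P6=5; P2=4; P1=5; P5=6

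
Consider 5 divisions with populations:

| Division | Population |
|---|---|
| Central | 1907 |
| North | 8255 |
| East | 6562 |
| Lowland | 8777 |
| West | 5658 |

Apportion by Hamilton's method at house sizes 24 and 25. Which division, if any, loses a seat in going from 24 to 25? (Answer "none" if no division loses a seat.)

Central

At 24 seats: Central 2, North 6, East 5, Lowland 7, West 4.
At 25 seats: Central 1, North 7, East 5, Lowland 7, West 5.
Central drops from 2 to 1.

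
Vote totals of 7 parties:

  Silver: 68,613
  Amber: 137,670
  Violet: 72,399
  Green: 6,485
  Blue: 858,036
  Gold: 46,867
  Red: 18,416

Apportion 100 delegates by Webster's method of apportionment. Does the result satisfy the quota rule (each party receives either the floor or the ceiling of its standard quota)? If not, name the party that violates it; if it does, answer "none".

Standard quotas: Silver 5.678, Amber 11.392, Violet 5.991, Green 0.537, Blue 71.001, Gold 3.878, Red 1.524.
Webster allocation: Silver 6, Amber 11, Violet 6, Green 1, Blue 70, Gold 4, Red 2.
Blue has quota 71.001 (lower 71, upper 72) but receives 70 — outside the quota interval.

Blue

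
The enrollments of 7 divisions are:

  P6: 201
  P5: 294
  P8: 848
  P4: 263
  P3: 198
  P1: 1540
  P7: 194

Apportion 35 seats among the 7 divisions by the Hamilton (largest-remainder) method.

P6: 2; P5: 3; P8: 8; P4: 3; P3: 2; P1: 15; P7: 2

Standard divisor: 3538 ÷ 35 ≈ 101.086.
Standard quotas: P6 1.988, P5 2.908, P8 8.389, P4 2.602, P3 1.959, P1 15.235, P7 1.919.
Lower quotas: P6 1, P5 2, P8 8, P4 2, P3 1, P1 15, P7 1 (sum 30, leaving 5 seats).
Remainders in descending order: P6 0.988, P3 0.959, P7 0.919, P5 0.908, P4 0.602, P8 0.389, P1 0.235.
The surplus seats go to P6, P3, P7, P5, P4.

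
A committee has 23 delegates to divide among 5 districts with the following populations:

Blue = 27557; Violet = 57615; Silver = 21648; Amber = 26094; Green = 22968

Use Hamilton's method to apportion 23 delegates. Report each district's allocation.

Blue 4; Violet 9; Silver 3; Amber 4; Green 3

Standard divisor: 155882 ÷ 23 ≈ 6777.478.
Standard quotas: Blue 4.0660, Violet 8.5009, Silver 3.1941, Amber 3.8501, Green 3.3889.
Lower quotas: Blue 4, Violet 8, Silver 3, Amber 3, Green 3 (sum 21, leaving 2 seats).
Remainders in descending order: Amber 0.8501, Violet 0.5009, Green 0.3889, Silver 0.1941, Blue 0.0660.
Largest remainders: Amber, Violet receive the extra seats.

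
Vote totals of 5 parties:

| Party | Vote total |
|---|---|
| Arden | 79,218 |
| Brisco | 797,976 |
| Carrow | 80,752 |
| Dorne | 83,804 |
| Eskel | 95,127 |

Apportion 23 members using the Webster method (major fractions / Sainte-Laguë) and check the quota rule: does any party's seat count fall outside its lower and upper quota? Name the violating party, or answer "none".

Brisco

Standard quotas: Arden 1.603, Brisco 16.144, Carrow 1.634, Dorne 1.695, Eskel 1.925.
Webster allocation: Arden 2, Brisco 15, Carrow 2, Dorne 2, Eskel 2.
Brisco has quota 16.144 (lower 16, upper 17) but receives 15 — outside the quota interval.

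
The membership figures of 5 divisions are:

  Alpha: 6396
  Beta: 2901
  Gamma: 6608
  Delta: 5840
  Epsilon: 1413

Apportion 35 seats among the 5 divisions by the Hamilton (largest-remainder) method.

Standard divisor: 23158 ÷ 35 ≈ 661.657.
Standard quotas: Alpha 9.6666, Beta 4.3844, Gamma 9.9870, Delta 8.8263, Epsilon 2.1355.
Lower quotas: Alpha 9, Beta 4, Gamma 9, Delta 8, Epsilon 2 (sum 32, leaving 3 seats).
Remainders in descending order: Gamma 0.9870, Delta 0.8263, Alpha 0.6666, Beta 0.3844, Epsilon 0.1355.
Largest remainders: Gamma, Delta, Alpha receive the extra seats.

Alpha 10, Beta 4, Gamma 10, Delta 9, Epsilon 2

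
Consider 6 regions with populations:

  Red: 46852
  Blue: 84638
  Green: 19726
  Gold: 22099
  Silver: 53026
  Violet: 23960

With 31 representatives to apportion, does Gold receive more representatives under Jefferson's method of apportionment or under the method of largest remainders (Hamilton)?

Jefferson: Red 6, Blue 11, Green 2, Gold 2, Silver 7, Violet 3.
Hamilton: Red 6, Blue 10, Green 2, Gold 3, Silver 7, Violet 3.
Gold gets 2 under Jefferson and 3 under Hamilton.

Hamilton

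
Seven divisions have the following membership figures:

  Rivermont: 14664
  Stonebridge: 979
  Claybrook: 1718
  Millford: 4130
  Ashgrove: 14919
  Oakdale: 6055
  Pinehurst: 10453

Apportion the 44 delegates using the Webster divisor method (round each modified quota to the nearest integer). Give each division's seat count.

Standard divisor 52918/44 ≈ 1202.682; standard quotas: Rivermont 12.193, Stonebridge 0.814, Claybrook 1.428, Millford 3.434, Ashgrove 12.405, Oakdale 5.035, Pinehurst 8.691.
Rounding to the nearest integer gives 12, 1, 1, 3, 12, 5, 9 = 43 seats, so the divisor must be adjusted.
With modified divisor 1190: modified quotas Rivermont 12.323, Stonebridge 0.823, Claybrook 1.444, Millford 3.471, Ashgrove 12.537, Oakdale 5.088, Pinehurst 8.784.
Rounding to the nearest integer: Rivermont 12, Stonebridge 1, Claybrook 1, Millford 3, Ashgrove 13, Oakdale 5, Pinehurst 9 (total 44).

Rivermont 12, Stonebridge 1, Claybrook 1, Millford 3, Ashgrove 13, Oakdale 5, Pinehurst 9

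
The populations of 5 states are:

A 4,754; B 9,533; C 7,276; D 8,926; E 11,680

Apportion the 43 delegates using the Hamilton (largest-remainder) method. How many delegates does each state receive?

Total 42169; standard divisor 42169/43 ≈ 980.674.
Standard quotas: A 4.8477, B 9.7209, C 7.4194, D 9.1019, E 11.9102.
Lower quotas: A 4, B 9, C 7, D 9, E 11 (sum 40, leaving 3 seats).
Remainders in descending order: E 0.9102, A 0.8477, B 0.7209, C 0.4194, D 0.1019.
Largest remainders: E, A, B receive the extra seats.

A 5; B 10; C 7; D 9; E 12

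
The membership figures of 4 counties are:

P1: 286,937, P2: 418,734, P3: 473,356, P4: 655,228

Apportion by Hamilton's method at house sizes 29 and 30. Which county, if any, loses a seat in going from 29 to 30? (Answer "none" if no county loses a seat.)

At 29 seats: P1 5, P2 7, P3 7, P4 10.
At 30 seats: P1 4, P2 7, P3 8, P4 11.
P1 drops from 5 to 4.

P1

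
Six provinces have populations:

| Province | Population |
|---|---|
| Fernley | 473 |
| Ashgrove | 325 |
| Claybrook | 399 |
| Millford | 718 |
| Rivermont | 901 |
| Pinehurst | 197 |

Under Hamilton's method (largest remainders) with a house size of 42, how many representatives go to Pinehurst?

3

Total 3013; standard divisor 3013/42 ≈ 71.738.
Standard quotas: Fernley 6.593, Ashgrove 4.530, Claybrook 5.562, Millford 10.009, Rivermont 12.560, Pinehurst 2.746.
Lower quotas: Fernley 6, Ashgrove 4, Claybrook 5, Millford 10, Rivermont 12, Pinehurst 2 (sum 39, leaving 3 seats).
Remainders in descending order: Pinehurst 0.746, Fernley 0.593, Claybrook 0.562, Rivermont 0.560, Ashgrove 0.530, Millford 0.009.
The surplus seats go to Pinehurst, Fernley, Claybrook.
Pinehurst receives 3.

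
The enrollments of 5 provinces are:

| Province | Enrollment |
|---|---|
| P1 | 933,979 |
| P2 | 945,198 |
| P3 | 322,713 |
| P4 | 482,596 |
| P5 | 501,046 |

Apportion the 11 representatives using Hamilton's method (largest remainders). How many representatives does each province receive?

Standard divisor: 3185532 ÷ 11 ≈ 289593.818.
Standard quotas: P1 3.2251, P2 3.2639, P3 1.1144, P4 1.6665, P5 1.7302.
Lower quotas: P1 3, P2 3, P3 1, P4 1, P5 1 (sum 9, leaving 2 seats).
Remainders in descending order: P5 0.7302, P4 0.6665, P2 0.2639, P1 0.2251, P3 0.1144.
Largest remainders: P5, P4 receive the extra seats.

P1=3; P2=3; P3=1; P4=2; P5=2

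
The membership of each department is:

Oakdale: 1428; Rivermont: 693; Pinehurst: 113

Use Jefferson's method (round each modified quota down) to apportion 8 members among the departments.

Standard divisor 2234/8 ≈ 279.25; standard quotas: Oakdale 5.114, Rivermont 2.482, Pinehurst 0.405.
Rounding down gives 5, 2, 0 = 7 seats, so the divisor must be adjusted.
With modified divisor 234: modified quotas Oakdale 6.103, Rivermont 2.962, Pinehurst 0.483.
Rounding down: Oakdale 6, Rivermont 2, Pinehurst 0 (total 8).

Oakdale: 6, Rivermont: 2, Pinehurst: 0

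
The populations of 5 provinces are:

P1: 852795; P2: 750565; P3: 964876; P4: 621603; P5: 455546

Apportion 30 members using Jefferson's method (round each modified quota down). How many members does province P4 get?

5

Standard divisor 3645385/30 ≈ 121512.833; standard quotas: P1 7.018, P2 6.177, P3 7.941, P4 5.116, P5 3.749.
Rounding down gives 7, 6, 7, 5, 3 = 28 seats, so the divisor must be adjusted.
With modified divisor 110600: modified quotas P1 7.711, P2 6.786, P3 8.724, P4 5.620, P5 4.119.
Rounding down: P1 7, P2 6, P3 8, P4 5, P5 4 (total 30).
P4 receives 5.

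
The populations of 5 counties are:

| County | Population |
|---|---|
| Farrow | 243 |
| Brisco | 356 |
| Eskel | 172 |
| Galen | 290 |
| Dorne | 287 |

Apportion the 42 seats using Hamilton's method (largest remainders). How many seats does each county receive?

The standard divisor is 1348/42 ≈ 32.095.
Standard quotas: Farrow 7.571, Brisco 11.092, Eskel 5.359, Galen 9.036, Dorne 8.942.
Lower quotas: Farrow 7, Brisco 11, Eskel 5, Galen 9, Dorne 8 (sum 40, leaving 2 seats).
Remainders in descending order: Dorne 0.942, Farrow 0.571, Eskel 0.359, Brisco 0.092, Galen 0.036.
Largest remainders: Dorne, Farrow receive the extra seats.

Farrow=8; Brisco=11; Eskel=5; Galen=9; Dorne=9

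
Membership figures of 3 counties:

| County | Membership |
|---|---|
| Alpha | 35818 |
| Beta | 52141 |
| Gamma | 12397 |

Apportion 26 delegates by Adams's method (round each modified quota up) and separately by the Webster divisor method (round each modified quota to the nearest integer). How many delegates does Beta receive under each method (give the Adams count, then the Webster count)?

13 and 14

Adams: Alpha 9, Beta 13, Gamma 4.
Webster: Alpha 9, Beta 14, Gamma 3.
Beta gets 13 under Adams and 14 under Webster.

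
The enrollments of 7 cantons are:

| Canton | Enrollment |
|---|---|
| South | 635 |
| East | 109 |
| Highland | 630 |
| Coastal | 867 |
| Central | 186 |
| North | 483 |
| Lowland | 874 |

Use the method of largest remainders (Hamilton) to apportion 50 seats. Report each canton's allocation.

Total 3784; standard divisor 3784/50 ≈ 75.68.
Standard quotas: South 8.391, East 1.440, Highland 8.325, Coastal 11.456, Central 2.458, North 6.382, Lowland 11.549.
Lower quotas: South 8, East 1, Highland 8, Coastal 11, Central 2, North 6, Lowland 11 (sum 47, leaving 3 seats).
Remainders in descending order: Lowland 0.549, Central 0.458, Coastal 0.456, East 0.440, South 0.391, North 0.382, Highland 0.325.
Largest remainders: Lowland, Central, Coastal receive the extra seats.

South 8, East 1, Highland 8, Coastal 12, Central 3, North 6, Lowland 12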